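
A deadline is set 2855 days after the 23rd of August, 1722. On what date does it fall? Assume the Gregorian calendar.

+365 (one year) → Aug 23, 1723 (2490 left).
+366 (one year; includes Feb 29, 1724) → Aug 23, 1724 (2124 left).
+365 (one year) → Aug 23, 1725 (1759 left).
+365 (one year) → Aug 23, 1726 (1394 left).
+365 (one year) → Aug 23, 1727 (1029 left).
+366 (one year; includes Feb 29, 1728) → Aug 23, 1728 (663 left).
+365 (one year) → Aug 23, 1729 (298 left).
Aug has 31 days: +9 → Sep 1, 1729 (289 left).
Sep has 30 days: +30 → Oct 1, 1729 (259 left).
Oct has 31 days: +31 → Nov 1, 1729 (228 left).
Nov has 30 days: +30 → Dec 1, 1729 (198 left).
Dec has 31 days: +31 → Jan 1, 1730 (167 left).
Jan has 31 days: +31 → Feb 1, 1730 (136 left).
Feb has 28 days: +28 → Mar 1, 1730 (108 left).
Mar has 31 days: +31 → Apr 1, 1730 (77 left).
Apr has 30 days: +30 → May 1, 1730 (47 left).
May has 31 days: +31 → Jun 1, 1730 (16 left).
+16 → Jun 17, 1730.

June 17, 1730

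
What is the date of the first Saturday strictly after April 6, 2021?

April 10, 2021

Apr 6, 2021 is a Tuesday.
From Tuesday to the next Saturday is 4 days.
Apr 6, 2021 + 4 = Apr 10, 2021.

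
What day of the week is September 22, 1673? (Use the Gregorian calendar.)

Friday

Doomsday rule: the anchor day for the 1600s is Tuesday. For year 73: 73÷12 = 6 r 1, and 1÷4 = 0, so 6+1+0 = 7.
Tuesday + 7 ≡ Tuesday — that's 1673's doomsday.
In September the doomsday date is Sep 5.
Sep 22 is 17 days after Sep 5; 17 mod 7 = 3, so Tuesday + 3 = Friday.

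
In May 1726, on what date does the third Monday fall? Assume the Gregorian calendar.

May 1, 1726 is a Wednesday.
The first Monday is therefore May 6 (5 days later).
The third Monday is 6 + 2×7 = May 20.

May 20, 1726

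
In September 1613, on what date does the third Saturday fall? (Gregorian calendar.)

September 21, 1613

September 1, 1613 is a Sunday.
The first Saturday is therefore September 7 (6 days later).
The third Saturday is 7 + 2×7 = September 21.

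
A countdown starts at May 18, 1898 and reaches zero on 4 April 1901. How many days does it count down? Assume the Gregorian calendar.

May 18, 1898 → May 18, 1899: 365 days.
May 18, 1899 → May 18, 1900: 365 days.
May 18, 1900 → Jun 18, 1900: 31 days (May has 31).
Jun 18, 1900 → Jul 18, 1900: 30 days (June has 30).
Jul 18, 1900 → Aug 18, 1900: 31 days (July has 31).
Aug 18, 1900 → Sep 18, 1900: 31 days (August has 31).
Sep 18, 1900 → Oct 18, 1900: 30 days (September has 30).
Oct 18, 1900 → Nov 18, 1900: 31 days (October has 31).
Nov 18, 1900 → Dec 18, 1900: 30 days (November has 30).
Dec 18, 1900 → Jan 18, 1901: 31 days (December has 31).
Jan 18, 1901 → Feb 18, 1901: 31 days (January has 31).
Feb 18, 1901 → Mar 18, 1901: 28 days (February has 28).
Mar 18, 1901 → Apr 4, 1901: 17 days.
Total: 1051 days.

1051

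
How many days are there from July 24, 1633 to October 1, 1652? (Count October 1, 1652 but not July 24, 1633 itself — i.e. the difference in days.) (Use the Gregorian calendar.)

Jul 24, 1633 → Jul 24, 1634: 365 days.
Jul 24, 1634 → Jul 24, 1635: 365 days.
Jul 24, 1635 → Jul 24, 1636: 366 days (Feb 29, 1636 is in that span).
Jul 24, 1636 → Jul 24, 1637: 365 days.
Jul 24, 1637 → Jul 24, 1638: 365 days.
Jul 24, 1638 → Jul 24, 1639: 365 days.
Jul 24, 1639 → Jul 24, 1640: 366 days (Feb 29, 1640 is in that span).
Jul 24, 1640 → Jul 24, 1641: 365 days.
Jul 24, 1641 → Jul 24, 1642: 365 days.
Jul 24, 1642 → Jul 24, 1643: 365 days.
Jul 24, 1643 → Jul 24, 1644: 366 days (Feb 29, 1644 is in that span).
Jul 24, 1644 → Jul 24, 1645: 365 days.
Jul 24, 1645 → Jul 24, 1646: 365 days.
Jul 24, 1646 → Jul 24, 1647: 365 days.
Jul 24, 1647 → Jul 24, 1648: 366 days (Feb 29, 1648 is in that span).
Jul 24, 1648 → Jul 24, 1649: 365 days.
Jul 24, 1649 → Jul 24, 1650: 365 days.
Jul 24, 1650 → Jul 24, 1651: 365 days.
Jul 24, 1651 → Jul 24, 1652: 366 days (Feb 29, 1652 is in that span).
Jul 24, 1652 → Aug 24, 1652: 31 days (July has 31).
Aug 24, 1652 → Sep 24, 1652: 31 days (August has 31).
Sep 24, 1652 → Oct 1, 1652: 7 days.
Total: 7009 days.

7009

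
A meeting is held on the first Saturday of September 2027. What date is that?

September 4, 2027

September 1, 2027 is a Wednesday.
The first Saturday is therefore September 4 (3 days later).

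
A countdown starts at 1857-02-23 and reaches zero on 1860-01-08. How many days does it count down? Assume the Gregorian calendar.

Feb 23, 1857 → Feb 23, 1858: 365 days.
Feb 23, 1858 → Feb 23, 1859: 365 days.
Feb 23, 1859 → Mar 23, 1859: 28 days (February has 28).
Mar 23, 1859 → Apr 23, 1859: 31 days (March has 31).
Apr 23, 1859 → May 23, 1859: 30 days (April has 30).
May 23, 1859 → Jun 23, 1859: 31 days (May has 31).
Jun 23, 1859 → Jul 23, 1859: 30 days (June has 30).
Jul 23, 1859 → Aug 23, 1859: 31 days (July has 31).
Aug 23, 1859 → Sep 23, 1859: 31 days (August has 31).
Sep 23, 1859 → Oct 23, 1859: 30 days (September has 30).
Oct 23, 1859 → Nov 23, 1859: 31 days (October has 31).
Nov 23, 1859 → Dec 23, 1859: 30 days (November has 30).
Dec 23, 1859 → Jan 8, 1860: 16 days.
Total: 1049 days.

1049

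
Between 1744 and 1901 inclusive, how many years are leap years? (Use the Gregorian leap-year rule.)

38

Multiples of 4 in [1744,1901]: 40.
Of those, multiples of 100: 2 (not leap unless ÷400).
Multiples of 400: 0.
Leap years = 40 − 2 + 0 = 38.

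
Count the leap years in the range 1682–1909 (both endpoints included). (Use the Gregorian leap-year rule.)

Multiples of 4 in [1682,1909]: 57.
Of those, multiples of 100: 3 (not leap unless ÷400).
Multiples of 400: 0.
Leap years = 57 − 3 + 0 = 54.

54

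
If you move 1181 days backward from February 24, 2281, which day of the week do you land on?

Feb 24, 2281 is a Thursday.
1181 mod 7 = 5, so 1181 days before a Thursday is Thursday − 5 = Saturday.

Saturday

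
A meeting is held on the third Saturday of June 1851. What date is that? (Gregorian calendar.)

June 21, 1851

June 1, 1851 is a Sunday.
The first Saturday is therefore June 7 (6 days later).
The third Saturday is 7 + 2×7 = June 21.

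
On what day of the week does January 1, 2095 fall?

Saturday

Doomsday rule: the anchor day for the 2000s is Tuesday. For year 95: 95÷12 = 7 r 11, and 11÷4 = 2, so 7+11+2 = 20.
Tuesday + 20 ≡ Monday — that's 2095's doomsday.
In January the doomsday date is Jan 3 (2095 is not a leap year).
Jan 1 is 2 days before Jan 3; 2 mod 7 = 2, so Monday − 2 = Saturday.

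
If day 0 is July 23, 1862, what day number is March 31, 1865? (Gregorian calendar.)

982

Jul 23, 1862 → Jul 23, 1863: 365 days.
Jul 23, 1863 → Jul 23, 1864: 366 days (Feb 29, 1864 is in that span).
Jul 23, 1864 → Aug 23, 1864: 31 days (July has 31).
Aug 23, 1864 → Sep 23, 1864: 31 days (August has 31).
Sep 23, 1864 → Oct 23, 1864: 30 days (September has 30).
Oct 23, 1864 → Nov 23, 1864: 31 days (October has 31).
Nov 23, 1864 → Dec 23, 1864: 30 days (November has 30).
Dec 23, 1864 → Jan 23, 1865: 31 days (December has 31).
Jan 23, 1865 → Feb 23, 1865: 31 days (January has 31).
Feb 23, 1865 → Mar 23, 1865: 28 days (February has 28).
Mar 23, 1865 → Mar 31, 1865: 8 days.
Total: 982 days.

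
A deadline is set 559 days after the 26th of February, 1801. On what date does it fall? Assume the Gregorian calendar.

September 8, 1802

+365 (one year) → Feb 26, 1802 (194 left).
Feb has 28 days: +3 → Mar 1, 1802 (191 left).
Mar has 31 days: +31 → Apr 1, 1802 (160 left).
Apr has 30 days: +30 → May 1, 1802 (130 left).
May has 31 days: +31 → Jun 1, 1802 (99 left).
Jun has 30 days: +30 → Jul 1, 1802 (69 left).
Jul has 31 days: +31 → Aug 1, 1802 (38 left).
Aug has 31 days: +31 → Sep 1, 1802 (7 left).
+7 → Sep 8, 1802.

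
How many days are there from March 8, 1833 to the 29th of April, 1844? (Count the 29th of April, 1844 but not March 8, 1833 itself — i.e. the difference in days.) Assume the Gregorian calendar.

Mar 8, 1833 → Mar 8, 1834: 365 days.
Mar 8, 1834 → Mar 8, 1835: 365 days.
Mar 8, 1835 → Mar 8, 1836: 366 days (Feb 29, 1836 is in that span).
Mar 8, 1836 → Mar 8, 1837: 365 days.
Mar 8, 1837 → Mar 8, 1838: 365 days.
Mar 8, 1838 → Mar 8, 1839: 365 days.
Mar 8, 1839 → Mar 8, 1840: 366 days (Feb 29, 1840 is in that span).
Mar 8, 1840 → Mar 8, 1841: 365 days.
Mar 8, 1841 → Mar 8, 1842: 365 days.
Mar 8, 1842 → Mar 8, 1843: 365 days.
Mar 8, 1843 → Mar 8, 1844: 366 days (Feb 29, 1844 is in that span).
Mar 8, 1844 → Apr 8, 1844: 31 days (March has 31).
Apr 8, 1844 → Apr 29, 1844: 21 days.
Total: 4070 days.

4070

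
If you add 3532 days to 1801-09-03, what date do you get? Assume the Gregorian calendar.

+365 (one year) → Sep 3, 1802 (3167 left).
+365 (one year) → Sep 3, 1803 (2802 left).
+366 (one year; includes Feb 29, 1804) → Sep 3, 1804 (2436 left).
+365 (one year) → Sep 3, 1805 (2071 left).
+365 (one year) → Sep 3, 1806 (1706 left).
+365 (one year) → Sep 3, 1807 (1341 left).
+366 (one year; includes Feb 29, 1808) → Sep 3, 1808 (975 left).
+365 (one year) → Sep 3, 1809 (610 left).
+365 (one year) → Sep 3, 1810 (245 left).
Sep has 30 days: +28 → Oct 1, 1810 (217 left).
Oct has 31 days: +31 → Nov 1, 1810 (186 left).
Nov has 30 days: +30 → Dec 1, 1810 (156 left).
Dec has 31 days: +31 → Jan 1, 1811 (125 left).
Jan has 31 days: +31 → Feb 1, 1811 (94 left).
Feb has 28 days: +28 → Mar 1, 1811 (66 left).
Mar has 31 days: +31 → Apr 1, 1811 (35 left).
Apr has 30 days: +30 → May 1, 1811 (5 left).
+5 → May 6, 1811.

May 6, 1811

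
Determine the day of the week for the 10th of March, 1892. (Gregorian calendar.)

Thursday

January 1, 1892 is a Friday.
Jan 1, 1892 → Feb 1, 1892: 31 days (January has 31).
Feb 1, 1892 → Mar 1, 1892: 29 days (February has 29).
Mar 1, 1892 → Mar 10, 1892: 9 days.
Total: 69 days.
69 mod 7 = 6, so Friday + 6 = Thursday.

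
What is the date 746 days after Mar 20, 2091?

April 4, 2093

+366 (one year; includes Feb 29, 2092) → Mar 20, 2092 (380 left).
Mar has 31 days: +12 → Apr 1, 2092 (368 left).
Apr has 30 days: +30 → May 1, 2092 (338 left).
May has 31 days: +31 → Jun 1, 2092 (307 left).
Jun has 30 days: +30 → Jul 1, 2092 (277 left).
Jul has 31 days: +31 → Aug 1, 2092 (246 left).
Aug has 31 days: +31 → Sep 1, 2092 (215 left).
Sep has 30 days: +30 → Oct 1, 2092 (185 left).
Oct has 31 days: +31 → Nov 1, 2092 (154 left).
Nov has 30 days: +30 → Dec 1, 2092 (124 left).
Dec has 31 days: +31 → Jan 1, 2093 (93 left).
Jan has 31 days: +31 → Feb 1, 2093 (62 left).
Feb has 28 days: +28 → Mar 1, 2093 (34 left).
Mar has 31 days: +31 → Apr 1, 2093 (3 left).
+3 → Apr 4, 2093.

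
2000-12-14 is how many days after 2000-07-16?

Jul 16, 2000 → Aug 16, 2000: 31 days (July has 31).
Aug 16, 2000 → Sep 16, 2000: 31 days (August has 31).
Sep 16, 2000 → Oct 16, 2000: 30 days (September has 30).
Oct 16, 2000 → Nov 16, 2000: 31 days (October has 31).
Nov 16, 2000 → Dec 14, 2000: 28 days.
Total: 151 days.

151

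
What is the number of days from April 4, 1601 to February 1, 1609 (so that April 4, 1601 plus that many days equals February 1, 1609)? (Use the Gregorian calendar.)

Apr 4, 1601 → Apr 4, 1602: 365 days.
Apr 4, 1602 → Apr 4, 1603: 365 days.
Apr 4, 1603 → Apr 4, 1604: 366 days (Feb 29, 1604 is in that span).
Apr 4, 1604 → Apr 4, 1605: 365 days.
Apr 4, 1605 → Apr 4, 1606: 365 days.
Apr 4, 1606 → Apr 4, 1607: 365 days.
Apr 4, 1607 → Apr 4, 1608: 366 days (Feb 29, 1608 is in that span).
Apr 4, 1608 → May 4, 1608: 30 days (April has 30).
May 4, 1608 → Jun 4, 1608: 31 days (May has 31).
Jun 4, 1608 → Jul 4, 1608: 30 days (June has 30).
Jul 4, 1608 → Aug 4, 1608: 31 days (July has 31).
Aug 4, 1608 → Sep 4, 1608: 31 days (August has 31).
Sep 4, 1608 → Oct 4, 1608: 30 days (September has 30).
Oct 4, 1608 → Nov 4, 1608: 31 days (October has 31).
Nov 4, 1608 → Dec 4, 1608: 30 days (November has 30).
Dec 4, 1608 → Jan 4, 1609: 31 days (December has 31).
Jan 4, 1609 → Feb 1, 1609: 28 days.
Total: 2860 days.

2860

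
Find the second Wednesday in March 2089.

March 9, 2089

March 1, 2089 is a Tuesday.
The first Wednesday is therefore March 2 (1 days later).
The second Wednesday is 2 + 1×7 = March 9.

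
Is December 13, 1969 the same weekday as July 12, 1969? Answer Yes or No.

From Jul 12, 1969 to Dec 13, 1969 is 154 days.
154 mod 7 = 0, so they are the same weekday.
(Jul 12, 1969 is a Saturday; Dec 13, 1969 is a Saturday.)

Yes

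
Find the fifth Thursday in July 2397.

July 1, 2397 is a Tuesday.
The first Thursday is therefore July 3 (2 days later).
The fifth Thursday is 3 + 4×7 = July 31.

July 31, 2397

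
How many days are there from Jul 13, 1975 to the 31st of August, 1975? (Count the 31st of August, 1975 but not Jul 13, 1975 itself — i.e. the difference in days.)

49

Jul 13, 1975 → Aug 13, 1975: 31 days (July has 31).
Aug 13, 1975 → Aug 31, 1975: 18 days.
Total: 49 days.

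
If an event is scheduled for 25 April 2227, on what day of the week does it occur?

Doomsday rule: the anchor day for the 2200s is Friday. For year 27: 27÷12 = 2 r 3, and 3÷4 = 0, so 2+3+0 = 5.
Friday + 5 ≡ Wednesday — that's 2227's doomsday.
In April the doomsday date is Apr 4.
Apr 25 is 21 days after Apr 4; 21 mod 7 = 0, so Wednesday + 0 = Wednesday.

Wednesday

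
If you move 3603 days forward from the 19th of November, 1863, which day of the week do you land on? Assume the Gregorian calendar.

First find the weekday of Nov 19, 1863. Doomsday rule: the anchor day for the 1800s is Friday. For year 63: 63÷12 = 5 r 3, and 3÷4 = 0, so 5+3+0 = 8.
Friday + 8 ≡ Saturday — that's 1863's doomsday.
In November the doomsday date is Nov 7.
Nov 19 is 12 days after Nov 7; 12 mod 7 = 5, so Saturday + 5 = Thursday.
3603 mod 7 = 5, so 3603 days after a Thursday is Thursday + 5 = Tuesday.

Tuesday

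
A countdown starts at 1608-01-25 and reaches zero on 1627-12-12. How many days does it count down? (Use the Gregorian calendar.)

7261

Jan 25, 1608 → Jan 25, 1609: 366 days (Feb 29, 1608 is in that span).
Jan 25, 1609 → Jan 25, 1610: 365 days.
Jan 25, 1610 → Jan 25, 1611: 365 days.
Jan 25, 1611 → Jan 25, 1612: 365 days.
Jan 25, 1612 → Jan 25, 1613: 366 days (Feb 29, 1612 is in that span).
Jan 25, 1613 → Jan 25, 1614: 365 days.
Jan 25, 1614 → Jan 25, 1615: 365 days.
Jan 25, 1615 → Jan 25, 1616: 365 days.
Jan 25, 1616 → Jan 25, 1617: 366 days (Feb 29, 1616 is in that span).
Jan 25, 1617 → Jan 25, 1618: 365 days.
Jan 25, 1618 → Jan 25, 1619: 365 days.
Jan 25, 1619 → Jan 25, 1620: 365 days.
Jan 25, 1620 → Jan 25, 1621: 366 days (Feb 29, 1620 is in that span).
Jan 25, 1621 → Jan 25, 1622: 365 days.
Jan 25, 1622 → Jan 25, 1623: 365 days.
Jan 25, 1623 → Jan 25, 1624: 365 days.
Jan 25, 1624 → Jan 25, 1625: 366 days (Feb 29, 1624 is in that span).
Jan 25, 1625 → Jan 25, 1626: 365 days.
Jan 25, 1626 → Jan 25, 1627: 365 days.
Jan 25, 1627 → Feb 25, 1627: 31 days (January has 31).
Feb 25, 1627 → Mar 25, 1627: 28 days (February has 28).
Mar 25, 1627 → Apr 25, 1627: 31 days (March has 31).
Apr 25, 1627 → May 25, 1627: 30 days (April has 30).
May 25, 1627 → Jun 25, 1627: 31 days (May has 31).
Jun 25, 1627 → Jul 25, 1627: 30 days (June has 30).
Jul 25, 1627 → Aug 25, 1627: 31 days (July has 31).
Aug 25, 1627 → Sep 25, 1627: 31 days (August has 31).
Sep 25, 1627 → Oct 25, 1627: 30 days (September has 30).
Oct 25, 1627 → Nov 25, 1627: 31 days (October has 31).
Nov 25, 1627 → Dec 12, 1627: 17 days.
Total: 7261 days.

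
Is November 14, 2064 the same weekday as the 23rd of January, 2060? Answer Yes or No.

Yes

From Jan 23, 2060 to Nov 14, 2064 is 1757 days.
1757 mod 7 = 0, so they are the same weekday.
(Jan 23, 2060 is a Friday; Nov 14, 2064 is a Friday.)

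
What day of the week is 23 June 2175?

Doomsday rule: the anchor day for the 2100s is Sunday. For year 75: 75÷12 = 6 r 3, and 3÷4 = 0, so 6+3+0 = 9.
Sunday + 9 ≡ Tuesday — that's 2175's doomsday.
In June the doomsday date is Jun 6.
Jun 23 is 17 days after Jun 6; 17 mod 7 = 3, so Tuesday + 3 = Friday.

Friday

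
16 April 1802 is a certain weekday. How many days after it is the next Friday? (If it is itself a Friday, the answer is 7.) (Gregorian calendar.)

Apr 16, 1802 is a Friday.
From Friday to the next Friday is 7 days.

7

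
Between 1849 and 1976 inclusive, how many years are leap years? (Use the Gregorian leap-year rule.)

Multiples of 4 in [1849,1976]: 32.
Of those, multiples of 100: 1 (not leap unless ÷400).
Multiples of 400: 0.
Leap years = 32 − 1 + 0 = 31.

31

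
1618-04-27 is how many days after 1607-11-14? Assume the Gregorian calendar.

3817

Nov 14, 1607 → Nov 14, 1608: 366 days (Feb 29, 1608 is in that span).
Nov 14, 1608 → Nov 14, 1609: 365 days.
Nov 14, 1609 → Nov 14, 1610: 365 days.
Nov 14, 1610 → Nov 14, 1611: 365 days.
Nov 14, 1611 → Nov 14, 1612: 366 days (Feb 29, 1612 is in that span).
Nov 14, 1612 → Nov 14, 1613: 365 days.
Nov 14, 1613 → Nov 14, 1614: 365 days.
Nov 14, 1614 → Nov 14, 1615: 365 days.
Nov 14, 1615 → Nov 14, 1616: 366 days (Feb 29, 1616 is in that span).
Nov 14, 1616 → Nov 14, 1617: 365 days.
Nov 14, 1617 → Dec 14, 1617: 30 days (November has 30).
Dec 14, 1617 → Jan 14, 1618: 31 days (December has 31).
Jan 14, 1618 → Feb 14, 1618: 31 days (January has 31).
Feb 14, 1618 → Mar 14, 1618: 28 days (February has 28).
Mar 14, 1618 → Apr 14, 1618: 31 days (March has 31).
Apr 14, 1618 → Apr 27, 1618: 13 days.
Total: 3817 days.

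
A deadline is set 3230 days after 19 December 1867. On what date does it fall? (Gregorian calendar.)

+366 (one year; includes Feb 29, 1868) → Dec 19, 1868 (2864 left).
+365 (one year) → Dec 19, 1869 (2499 left).
+365 (one year) → Dec 19, 1870 (2134 left).
+365 (one year) → Dec 19, 1871 (1769 left).
+366 (one year; includes Feb 29, 1872) → Dec 19, 1872 (1403 left).
+365 (one year) → Dec 19, 1873 (1038 left).
+365 (one year) → Dec 19, 1874 (673 left).
+365 (one year) → Dec 19, 1875 (308 left).
Dec has 31 days: +13 → Jan 1, 1876 (295 left).
Jan has 31 days: +31 → Feb 1, 1876 (264 left).
Feb has 29 days: +29 → Mar 1, 1876 (235 left).
Mar has 31 days: +31 → Apr 1, 1876 (204 left).
Apr has 30 days: +30 → May 1, 1876 (174 left).
May has 31 days: +31 → Jun 1, 1876 (143 left).
Jun has 30 days: +30 → Jul 1, 1876 (113 left).
Jul has 31 days: +31 → Aug 1, 1876 (82 left).
Aug has 31 days: +31 → Sep 1, 1876 (51 left).
Sep has 30 days: +30 → Oct 1, 1876 (21 left).
+21 → Oct 22, 1876.

October 22, 1876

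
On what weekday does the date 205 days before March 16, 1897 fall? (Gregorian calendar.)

Sunday

First find the weekday of Mar 16, 1897. Doomsday rule: the anchor day for the 1800s is Friday. For year 97: 97÷12 = 8 r 1, and 1÷4 = 0, so 8+1+0 = 9.
Friday + 9 ≡ Sunday — that's 1897's doomsday.
In March the doomsday date is Mar 14.
Mar 16 is 2 days after Mar 14; 2 mod 7 = 2, so Sunday + 2 = Tuesday.
205 mod 7 = 2, so 205 days before a Tuesday is Tuesday − 2 = Sunday.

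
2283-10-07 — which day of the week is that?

Doomsday rule: the anchor day for the 2200s is Friday. For year 83: 83÷12 = 6 r 11, and 11÷4 = 2, so 6+11+2 = 19.
Friday + 19 ≡ Wednesday — that's 2283's doomsday.
In October the doomsday date is Oct 10.
Oct 7 is 3 days before Oct 10; 3 mod 7 = 3, so Wednesday − 3 = Sunday.

Sunday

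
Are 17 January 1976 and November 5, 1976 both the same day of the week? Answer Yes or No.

No

From Jan 17, 1976 to Nov 5, 1976 is 293 days.
293 mod 7 = 6, so they are different weekdays.
(Jan 17, 1976 is a Saturday; Nov 5, 1976 is a Friday.)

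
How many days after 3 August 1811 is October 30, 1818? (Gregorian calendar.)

Aug 3, 1811 → Aug 3, 1812: 366 days (Feb 29, 1812 is in that span).
Aug 3, 1812 → Aug 3, 1813: 365 days.
Aug 3, 1813 → Aug 3, 1814: 365 days.
Aug 3, 1814 → Aug 3, 1815: 365 days.
Aug 3, 1815 → Aug 3, 1816: 366 days (Feb 29, 1816 is in that span).
Aug 3, 1816 → Aug 3, 1817: 365 days.
Aug 3, 1817 → Aug 3, 1818: 365 days.
Aug 3, 1818 → Sep 3, 1818: 31 days (August has 31).
Sep 3, 1818 → Oct 3, 1818: 30 days (September has 30).
Oct 3, 1818 → Oct 30, 1818: 27 days.
Total: 2645 days.

2645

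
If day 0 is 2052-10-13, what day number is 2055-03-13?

Oct 13, 2052 → Oct 13, 2053: 365 days.
Oct 13, 2053 → Oct 13, 2054: 365 days.
Oct 13, 2054 → Nov 13, 2054: 31 days (October has 31).
Nov 13, 2054 → Dec 13, 2054: 30 days (November has 30).
Dec 13, 2054 → Jan 13, 2055: 31 days (December has 31).
Jan 13, 2055 → Feb 13, 2055: 31 days (January has 31).
Feb 13, 2055 → Mar 13, 2055: 28 days.
Total: 881 days.

881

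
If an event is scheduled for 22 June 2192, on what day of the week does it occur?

Friday

Doomsday rule: the anchor day for the 2100s is Sunday. For year 92: 92÷12 = 7 r 8, and 8÷4 = 2, so 7+8+2 = 17.
Sunday + 17 ≡ Wednesday — that's 2192's doomsday.
In June the doomsday date is Jun 6.
Jun 22 is 16 days after Jun 6; 16 mod 7 = 2, so Wednesday + 2 = Friday.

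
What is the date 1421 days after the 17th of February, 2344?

+366 (one year; includes Feb 29, 2344) → Feb 17, 2345 (1055 left).
+365 (one year) → Feb 17, 2346 (690 left).
+365 (one year) → Feb 17, 2347 (325 left).
Feb has 28 days: +12 → Mar 1, 2347 (313 left).
Mar has 31 days: +31 → Apr 1, 2347 (282 left).
Apr has 30 days: +30 → May 1, 2347 (252 left).
May has 31 days: +31 → Jun 1, 2347 (221 left).
Jun has 30 days: +30 → Jul 1, 2347 (191 left).
Jul has 31 days: +31 → Aug 1, 2347 (160 left).
Aug has 31 days: +31 → Sep 1, 2347 (129 left).
Sep has 30 days: +30 → Oct 1, 2347 (99 left).
Oct has 31 days: +31 → Nov 1, 2347 (68 left).
Nov has 30 days: +30 → Dec 1, 2347 (38 left).
Dec has 31 days: +31 → Jan 1, 2348 (7 left).
+7 → Jan 8, 2348.

January 8, 2348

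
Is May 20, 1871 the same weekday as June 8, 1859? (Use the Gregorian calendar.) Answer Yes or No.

From Jun 8, 1859 to May 20, 1871 is 4364 days.
4364 mod 7 = 3, so they are different weekdays.
(Jun 8, 1859 is a Wednesday; May 20, 1871 is a Saturday.)

No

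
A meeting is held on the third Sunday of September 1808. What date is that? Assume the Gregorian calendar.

September 18, 1808

September 1, 1808 is a Thursday.
The first Sunday is therefore September 4 (3 days later).
The third Sunday is 4 + 2×7 = September 18.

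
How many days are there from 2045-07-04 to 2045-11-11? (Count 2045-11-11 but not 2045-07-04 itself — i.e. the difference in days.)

130

Jul 4, 2045 → Aug 4, 2045: 31 days (July has 31).
Aug 4, 2045 → Sep 4, 2045: 31 days (August has 31).
Sep 4, 2045 → Oct 4, 2045: 30 days (September has 30).
Oct 4, 2045 → Nov 4, 2045: 31 days (October has 31).
Nov 4, 2045 → Nov 11, 2045: 7 days.
Total: 130 days.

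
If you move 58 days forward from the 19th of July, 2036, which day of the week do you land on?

Jul 19, 2036 is a Saturday.
58 mod 7 = 2, so 58 days after a Saturday is Saturday + 2 = Monday.

Monday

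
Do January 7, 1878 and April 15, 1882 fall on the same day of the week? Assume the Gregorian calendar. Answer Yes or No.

No

From Jan 7, 1878 to Apr 15, 1882 is 1559 days.
1559 mod 7 = 5, so they are different weekdays.
(Jan 7, 1878 is a Monday; Apr 15, 1882 is a Saturday.)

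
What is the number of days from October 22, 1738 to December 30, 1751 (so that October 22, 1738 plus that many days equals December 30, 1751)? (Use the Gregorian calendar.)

4817

Oct 22, 1738 → Oct 22, 1739: 365 days.
Oct 22, 1739 → Oct 22, 1740: 366 days (Feb 29, 1740 is in that span).
Oct 22, 1740 → Oct 22, 1741: 365 days.
Oct 22, 1741 → Oct 22, 1742: 365 days.
Oct 22, 1742 → Oct 22, 1743: 365 days.
Oct 22, 1743 → Oct 22, 1744: 366 days (Feb 29, 1744 is in that span).
Oct 22, 1744 → Oct 22, 1745: 365 days.
Oct 22, 1745 → Oct 22, 1746: 365 days.
Oct 22, 1746 → Oct 22, 1747: 365 days.
Oct 22, 1747 → Oct 22, 1748: 366 days (Feb 29, 1748 is in that span).
Oct 22, 1748 → Oct 22, 1749: 365 days.
Oct 22, 1749 → Oct 22, 1750: 365 days.
Oct 22, 1750 → Oct 22, 1751: 365 days.
Oct 22, 1751 → Nov 22, 1751: 31 days (October has 31).
Nov 22, 1751 → Dec 22, 1751: 30 days (November has 30).
Dec 22, 1751 → Dec 30, 1751: 8 days.
Total: 4817 days.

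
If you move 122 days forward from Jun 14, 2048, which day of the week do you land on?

First find the weekday of Jun 14, 2048. Doomsday rule: the anchor day for the 2000s is Tuesday. For year 48: 48÷12 = 4 r 0, and 0÷4 = 0, so 4+0+0 = 4.
Tuesday + 4 ≡ Saturday — that's 2048's doomsday.
In June the doomsday date is Jun 6.
Jun 14 is 8 days after Jun 6; 8 mod 7 = 1, so Saturday + 1 = Sunday.
122 mod 7 = 3, so 122 days after a Sunday is Sunday + 3 = Wednesday.

Wednesday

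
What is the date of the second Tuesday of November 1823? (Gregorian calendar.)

November 11, 1823

November 1, 1823 is a Saturday.
The first Tuesday is therefore November 4 (3 days later).
The second Tuesday is 4 + 1×7 = November 11.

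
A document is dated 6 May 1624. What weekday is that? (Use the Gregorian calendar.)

Monday

Doomsday rule: the anchor day for the 1600s is Tuesday. For year 24: 24÷12 = 2 r 0, and 0÷4 = 0, so 2+0+0 = 2.
Tuesday + 2 ≡ Thursday — that's 1624's doomsday.
In May the doomsday date is May 9.
May 6 is 3 days before May 9; 3 mod 7 = 3, so Thursday − 3 = Monday.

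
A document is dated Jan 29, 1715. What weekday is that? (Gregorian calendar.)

Tuesday

Doomsday rule: the anchor day for the 1700s is Sunday. For year 15: 15÷12 = 1 r 3, and 3÷4 = 0, so 1+3+0 = 4.
Sunday + 4 ≡ Thursday — that's 1715's doomsday.
In January the doomsday date is Jan 3 (1715 is not a leap year).
Jan 29 is 26 days after Jan 3; 26 mod 7 = 5, so Thursday + 5 = Tuesday.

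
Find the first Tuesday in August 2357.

August 6, 2357

August 1, 2357 is a Thursday.
The first Tuesday is therefore August 6 (5 days later).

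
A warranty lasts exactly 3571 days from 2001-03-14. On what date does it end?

+365 (one year) → Mar 14, 2002 (3206 left).
+365 (one year) → Mar 14, 2003 (2841 left).
+366 (one year; includes Feb 29, 2004) → Mar 14, 2004 (2475 left).
+365 (one year) → Mar 14, 2005 (2110 left).
+365 (one year) → Mar 14, 2006 (1745 left).
+365 (one year) → Mar 14, 2007 (1380 left).
+366 (one year; includes Feb 29, 2008) → Mar 14, 2008 (1014 left).
+365 (one year) → Mar 14, 2009 (649 left).
+365 (one year) → Mar 14, 2010 (284 left).
Mar has 31 days: +18 → Apr 1, 2010 (266 left).
Apr has 30 days: +30 → May 1, 2010 (236 left).
May has 31 days: +31 → Jun 1, 2010 (205 left).
Jun has 30 days: +30 → Jul 1, 2010 (175 left).
Jul has 31 days: +31 → Aug 1, 2010 (144 left).
Aug has 31 days: +31 → Sep 1, 2010 (113 left).
Sep has 30 days: +30 → Oct 1, 2010 (83 left).
Oct has 31 days: +31 → Nov 1, 2010 (52 left).
Nov has 30 days: +30 → Dec 1, 2010 (22 left).
+22 → Dec 23, 2010.

December 23, 2010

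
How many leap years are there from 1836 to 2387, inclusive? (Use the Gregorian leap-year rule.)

134

Multiples of 4 in [1836,2387]: 138.
Of those, multiples of 100: 5 (not leap unless ÷400).
Multiples of 400: 1.
Leap years = 138 − 5 + 1 = 134.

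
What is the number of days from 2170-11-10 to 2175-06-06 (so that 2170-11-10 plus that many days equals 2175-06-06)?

Nov 10, 2170 → Nov 10, 2171: 365 days.
Nov 10, 2171 → Nov 10, 2172: 366 days (Feb 29, 2172 is in that span).
Nov 10, 2172 → Nov 10, 2173: 365 days.
Nov 10, 2173 → Nov 10, 2174: 365 days.
Nov 10, 2174 → Dec 10, 2174: 30 days (November has 30).
Dec 10, 2174 → Jan 10, 2175: 31 days (December has 31).
Jan 10, 2175 → Feb 10, 2175: 31 days (January has 31).
Feb 10, 2175 → Mar 10, 2175: 28 days (February has 28).
Mar 10, 2175 → Apr 10, 2175: 31 days (March has 31).
Apr 10, 2175 → May 10, 2175: 30 days (April has 30).
May 10, 2175 → Jun 6, 2175: 27 days.
Total: 1669 days.

1669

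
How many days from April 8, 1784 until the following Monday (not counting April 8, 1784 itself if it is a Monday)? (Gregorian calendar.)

4

Apr 8, 1784 is a Thursday.
From Thursday to the next Monday is 4 days.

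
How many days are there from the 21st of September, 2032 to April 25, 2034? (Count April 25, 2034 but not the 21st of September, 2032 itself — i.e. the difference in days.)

Sep 21, 2032 → Sep 21, 2033: 365 days.
Sep 21, 2033 → Oct 21, 2033: 30 days (September has 30).
Oct 21, 2033 → Nov 21, 2033: 31 days (October has 31).
Nov 21, 2033 → Dec 21, 2033: 30 days (November has 30).
Dec 21, 2033 → Jan 21, 2034: 31 days (December has 31).
Jan 21, 2034 → Feb 21, 2034: 31 days (January has 31).
Feb 21, 2034 → Mar 21, 2034: 28 days (February has 28).
Mar 21, 2034 → Apr 21, 2034: 31 days (March has 31).
Apr 21, 2034 → Apr 25, 2034: 4 days.
Total: 581 days.

581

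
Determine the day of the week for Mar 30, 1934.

Friday

Doomsday rule: the anchor day for the 1900s is Wednesday. For year 34: 34÷12 = 2 r 10, and 10÷4 = 2, so 2+10+2 = 14.
Wednesday + 14 ≡ Wednesday — that's 1934's doomsday.
In March the doomsday date is Mar 14.
Mar 30 is 16 days after Mar 14; 16 mod 7 = 2, so Wednesday + 2 = Friday.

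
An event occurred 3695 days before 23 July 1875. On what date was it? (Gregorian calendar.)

June 10, 1865

−365 (one year) → Jul 23, 1874 (3330 left).
−365 (one year) → Jul 23, 1873 (2965 left).
−365 (one year) → Jul 23, 1872 (2600 left).
−366 (one year; includes Feb 29, 1872) → Jul 23, 1871 (2234 left).
−365 (one year) → Jul 23, 1870 (1869 left).
−365 (one year) → Jul 23, 1869 (1504 left).
−365 (one year) → Jul 23, 1868 (1139 left).
−366 (one year; includes Feb 29, 1868) → Jul 23, 1867 (773 left).
−365 (one year) → Jul 23, 1866 (408 left).
−365 (one year) → Jul 23, 1865 (43 left).
−23 → Jun 30, 1865 (end of Jun, 30 days; 20 left).
−20 → Jun 10, 1865.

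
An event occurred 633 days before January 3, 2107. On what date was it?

April 10, 2105

−365 (one year) → Jan 3, 2106 (268 left).
−3 → Dec 31, 2105 (end of Dec, 31 days; 265 left).
−31 → Nov 30, 2105 (end of Nov, 30 days; 234 left).
−30 → Oct 31, 2105 (end of Oct, 31 days; 204 left).
−31 → Sep 30, 2105 (end of Sep, 30 days; 173 left).
−30 → Aug 31, 2105 (end of Aug, 31 days; 143 left).
−31 → Jul 31, 2105 (end of Jul, 31 days; 112 left).
−31 → Jun 30, 2105 (end of Jun, 30 days; 81 left).
−30 → May 31, 2105 (end of May, 31 days; 51 left).
−31 → Apr 30, 2105 (end of Apr, 30 days; 20 left).
−20 → Apr 10, 2105.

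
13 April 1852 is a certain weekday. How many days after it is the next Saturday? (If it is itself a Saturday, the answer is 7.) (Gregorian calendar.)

Apr 13, 1852 is a Tuesday.
From Tuesday to the next Saturday is 4 days.

4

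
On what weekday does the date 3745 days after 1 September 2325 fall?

Tuesday

First find the weekday of Sep 1, 2325. Doomsday rule: the anchor day for the 2300s is Wednesday. For year 25: 25÷12 = 2 r 1, and 1÷4 = 0, so 2+1+0 = 3.
Wednesday + 3 ≡ Saturday — that's 2325's doomsday.
In September the doomsday date is Sep 5.
Sep 1 is 4 days before Sep 5; 4 mod 7 = 4, so Saturday − 4 = Tuesday.
3745 mod 7 = 0, so 3745 days after a Tuesday is Tuesday + 0 = Tuesday.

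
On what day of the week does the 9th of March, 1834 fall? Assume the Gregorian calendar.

Doomsday rule: the anchor day for the 1800s is Friday. For year 34: 34÷12 = 2 r 10, and 10÷4 = 2, so 2+10+2 = 14.
Friday + 14 ≡ Friday — that's 1834's doomsday.
In March the doomsday date is Mar 14.
Mar 9 is 5 days before Mar 14; 5 mod 7 = 5, so Friday − 5 = Sunday.

Sunday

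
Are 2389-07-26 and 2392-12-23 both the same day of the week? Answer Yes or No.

From Jul 26, 2389 to Dec 23, 2392 is 1246 days.
1246 mod 7 = 0, so they are the same weekday.
(Jul 26, 2389 is a Wednesday; Dec 23, 2392 is a Wednesday.)

Yes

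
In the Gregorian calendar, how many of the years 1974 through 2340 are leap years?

89

Multiples of 4 in [1974,2340]: 92.
Of those, multiples of 100: 4 (not leap unless ÷400).
Multiples of 400: 1.
Leap years = 92 − 4 + 1 = 89.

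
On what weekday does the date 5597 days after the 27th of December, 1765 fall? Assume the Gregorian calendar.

Tuesday

Dec 27, 1765 is a Friday.
5597 mod 7 = 4, so 5597 days after a Friday is Friday + 4 = Tuesday.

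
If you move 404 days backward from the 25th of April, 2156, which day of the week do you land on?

First find the weekday of Apr 25, 2156. Doomsday rule: the anchor day for the 2100s is Sunday. For year 56: 56÷12 = 4 r 8, and 8÷4 = 2, so 4+8+2 = 14.
Sunday + 14 ≡ Sunday — that's 2156's doomsday.
In April the doomsday date is Apr 4.
Apr 25 is 21 days after Apr 4; 21 mod 7 = 0, so Sunday + 0 = Sunday.
404 mod 7 = 5, so 404 days before a Sunday is Sunday − 5 = Tuesday.

Tuesday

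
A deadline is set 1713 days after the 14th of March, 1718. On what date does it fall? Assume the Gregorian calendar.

+365 (one year) → Mar 14, 1719 (1348 left).
+366 (one year; includes Feb 29, 1720) → Mar 14, 1720 (982 left).
+365 (one year) → Mar 14, 1721 (617 left).
+365 (one year) → Mar 14, 1722 (252 left).
Mar has 31 days: +18 → Apr 1, 1722 (234 left).
Apr has 30 days: +30 → May 1, 1722 (204 left).
May has 31 days: +31 → Jun 1, 1722 (173 left).
Jun has 30 days: +30 → Jul 1, 1722 (143 left).
Jul has 31 days: +31 → Aug 1, 1722 (112 left).
Aug has 31 days: +31 → Sep 1, 1722 (81 left).
Sep has 30 days: +30 → Oct 1, 1722 (51 left).
Oct has 31 days: +31 → Nov 1, 1722 (20 left).
+20 → Nov 21, 1722.

November 21, 1722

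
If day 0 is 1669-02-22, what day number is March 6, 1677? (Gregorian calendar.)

2934

Feb 22, 1669 → Feb 22, 1670: 365 days.
Feb 22, 1670 → Feb 22, 1671: 365 days.
Feb 22, 1671 → Feb 22, 1672: 365 days.
Feb 22, 1672 → Feb 22, 1673: 366 days (Feb 29, 1672 is in that span).
Feb 22, 1673 → Feb 22, 1674: 365 days.
Feb 22, 1674 → Feb 22, 1675: 365 days.
Feb 22, 1675 → Feb 22, 1676: 365 days.
Feb 22, 1676 → Mar 22, 1676: 29 days (February has 29).
Mar 22, 1676 → Apr 22, 1676: 31 days (March has 31).
Apr 22, 1676 → May 22, 1676: 30 days (April has 30).
May 22, 1676 → Jun 22, 1676: 31 days (May has 31).
Jun 22, 1676 → Jul 22, 1676: 30 days (June has 30).
Jul 22, 1676 → Aug 22, 1676: 31 days (July has 31).
Aug 22, 1676 → Sep 22, 1676: 31 days (August has 31).
Sep 22, 1676 → Oct 22, 1676: 30 days (September has 30).
Oct 22, 1676 → Nov 22, 1676: 31 days (October has 31).
Nov 22, 1676 → Dec 22, 1676: 30 days (November has 30).
Dec 22, 1676 → Jan 22, 1677: 31 days (December has 31).
Jan 22, 1677 → Feb 22, 1677: 31 days (January has 31).
Feb 22, 1677 → Mar 6, 1677: 12 days.
Total: 2934 days.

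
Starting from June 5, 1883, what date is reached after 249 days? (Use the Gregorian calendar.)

Jun has 30 days: +26 → Jul 1, 1883 (223 left).
Jul has 31 days: +31 → Aug 1, 1883 (192 left).
Aug has 31 days: +31 → Sep 1, 1883 (161 left).
Sep has 30 days: +30 → Oct 1, 1883 (131 left).
Oct has 31 days: +31 → Nov 1, 1883 (100 left).
Nov has 30 days: +30 → Dec 1, 1883 (70 left).
Dec has 31 days: +31 → Jan 1, 1884 (39 left).
Jan has 31 days: +31 → Feb 1, 1884 (8 left).
+8 → Feb 9, 1884.

February 9, 1884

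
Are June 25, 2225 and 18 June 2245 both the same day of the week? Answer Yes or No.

No

From Jun 25, 2225 to Jun 18, 2245 is 7298 days.
7298 mod 7 = 4, so they are different weekdays.
(Jun 25, 2225 is a Saturday; Jun 18, 2245 is a Wednesday.)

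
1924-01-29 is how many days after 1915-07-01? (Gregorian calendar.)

3134

Jul 1, 1915 → Jul 1, 1916: 366 days (Feb 29, 1916 is in that span).
Jul 1, 1916 → Jul 1, 1917: 365 days.
Jul 1, 1917 → Jul 1, 1918: 365 days.
Jul 1, 1918 → Jul 1, 1919: 365 days.
Jul 1, 1919 → Jul 1, 1920: 366 days (Feb 29, 1920 is in that span).
Jul 1, 1920 → Jul 1, 1921: 365 days.
Jul 1, 1921 → Jul 1, 1922: 365 days.
Jul 1, 1922 → Jul 1, 1923: 365 days.
Jul 1, 1923 → Aug 1, 1923: 31 days (July has 31).
Aug 1, 1923 → Sep 1, 1923: 31 days (August has 31).
Sep 1, 1923 → Oct 1, 1923: 30 days (September has 30).
Oct 1, 1923 → Nov 1, 1923: 31 days (October has 31).
Nov 1, 1923 → Dec 1, 1923: 30 days (November has 30).
Dec 1, 1923 → Jan 1, 1924: 31 days (December has 31).
Jan 1, 1924 → Jan 29, 1924: 28 days.
Total: 3134 days.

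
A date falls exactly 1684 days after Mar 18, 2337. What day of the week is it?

Mar 18, 2337 is a Thursday.
1684 mod 7 = 4, so 1684 days after a Thursday is Thursday + 4 = Monday.

Monday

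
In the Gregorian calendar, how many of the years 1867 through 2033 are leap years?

Multiples of 4 in [1867,2033]: 42.
Of those, multiples of 100: 2 (not leap unless ÷400).
Multiples of 400: 1.
Leap years = 42 − 2 + 1 = 41.

41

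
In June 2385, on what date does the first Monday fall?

June 3, 2385

June 1, 2385 is a Saturday.
The first Monday is therefore June 3 (2 days later).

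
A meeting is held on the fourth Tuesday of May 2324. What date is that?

May 1, 2324 is a Thursday.
The first Tuesday is therefore May 6 (5 days later).
The fourth Tuesday is 6 + 3×7 = May 27.

May 27, 2324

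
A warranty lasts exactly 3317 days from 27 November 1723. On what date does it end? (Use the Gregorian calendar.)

+366 (one year; includes Feb 29, 1724) → Nov 27, 1724 (2951 left).
+365 (one year) → Nov 27, 1725 (2586 left).
+365 (one year) → Nov 27, 1726 (2221 left).
+365 (one year) → Nov 27, 1727 (1856 left).
+366 (one year; includes Feb 29, 1728) → Nov 27, 1728 (1490 left).
+365 (one year) → Nov 27, 1729 (1125 left).
+365 (one year) → Nov 27, 1730 (760 left).
+365 (one year) → Nov 27, 1731 (395 left).
Nov has 30 days: +4 → Dec 1, 1731 (391 left).
Dec has 31 days: +31 → Jan 1, 1732 (360 left).
Jan has 31 days: +31 → Feb 1, 1732 (329 left).
Feb has 29 days: +29 → Mar 1, 1732 (300 left).
Mar has 31 days: +31 → Apr 1, 1732 (269 left).
Apr has 30 days: +30 → May 1, 1732 (239 left).
May has 31 days: +31 → Jun 1, 1732 (208 left).
Jun has 30 days: +30 → Jul 1, 1732 (178 left).
Jul has 31 days: +31 → Aug 1, 1732 (147 left).
Aug has 31 days: +31 → Sep 1, 1732 (116 left).
Sep has 30 days: +30 → Oct 1, 1732 (86 left).
Oct has 31 days: +31 → Nov 1, 1732 (55 left).
Nov has 30 days: +30 → Dec 1, 1732 (25 left).
+25 → Dec 26, 1732.

December 26, 1732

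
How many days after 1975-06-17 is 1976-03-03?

Jun 17, 1975 → Jul 17, 1975: 30 days (June has 30).
Jul 17, 1975 → Aug 17, 1975: 31 days (July has 31).
Aug 17, 1975 → Sep 17, 1975: 31 days (August has 31).
Sep 17, 1975 → Oct 17, 1975: 30 days (September has 30).
Oct 17, 1975 → Nov 17, 1975: 31 days (October has 31).
Nov 17, 1975 → Dec 17, 1975: 30 days (November has 30).
Dec 17, 1975 → Jan 17, 1976: 31 days (December has 31).
Jan 17, 1976 → Feb 17, 1976: 31 days (January has 31).
Feb 17, 1976 → Mar 3, 1976: 15 days.
Total: 260 days.

260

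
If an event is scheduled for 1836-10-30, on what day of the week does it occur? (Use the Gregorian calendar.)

Sunday

Doomsday rule: the anchor day for the 1800s is Friday. For year 36: 36÷12 = 3 r 0, and 0÷4 = 0, so 3+0+0 = 3.
Friday + 3 ≡ Monday — that's 1836's doomsday.
In October the doomsday date is Oct 10.
Oct 30 is 20 days after Oct 10; 20 mod 7 = 6, so Monday + 6 = Sunday.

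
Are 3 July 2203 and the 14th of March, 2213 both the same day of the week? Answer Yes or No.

From Jul 3, 2203 to Mar 14, 2213 is 3542 days.
3542 mod 7 = 0, so they are the same weekday.
(Jul 3, 2203 is a Sunday; Mar 14, 2213 is a Sunday.)

Yes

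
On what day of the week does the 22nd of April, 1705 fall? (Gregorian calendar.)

Doomsday rule: the anchor day for the 1700s is Sunday. For year 05: 5÷12 = 0 r 5, and 5÷4 = 1, so 0+5+1 = 6.
Sunday + 6 ≡ Saturday — that's 1705's doomsday.
In April the doomsday date is Apr 4.
Apr 22 is 18 days after Apr 4; 18 mod 7 = 4, so Saturday + 4 = Wednesday.

Wednesday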